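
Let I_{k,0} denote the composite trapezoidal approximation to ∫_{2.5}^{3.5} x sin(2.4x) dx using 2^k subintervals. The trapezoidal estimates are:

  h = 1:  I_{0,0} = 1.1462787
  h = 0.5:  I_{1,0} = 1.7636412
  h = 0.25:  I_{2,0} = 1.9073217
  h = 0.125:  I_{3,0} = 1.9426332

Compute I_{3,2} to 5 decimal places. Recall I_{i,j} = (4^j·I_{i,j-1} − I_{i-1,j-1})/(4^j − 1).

1.95435

I_{2,1} = 1.9073217 + (1.9073217 − 1.7636412)/3 = 1.9552152
I_{3,1} = 1.9426332 + (1.9426332 − 1.9073217)/3 = 1.9544037
I_{3,2} = (16·1.9544037 − 1.9552152) / 15 = 1.9543496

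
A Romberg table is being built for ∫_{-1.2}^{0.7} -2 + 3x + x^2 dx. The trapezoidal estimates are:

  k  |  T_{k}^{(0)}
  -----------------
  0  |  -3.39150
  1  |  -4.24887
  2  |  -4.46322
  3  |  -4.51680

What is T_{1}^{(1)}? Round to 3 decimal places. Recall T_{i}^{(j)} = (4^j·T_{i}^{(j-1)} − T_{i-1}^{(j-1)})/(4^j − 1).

Richardson extrapolation on the trapezoidal column (denominator 4−1=3):
T_{1}^{(1)} = (4·(-4.24887) − (-3.39150)) / 3 = -4.53466

-4.535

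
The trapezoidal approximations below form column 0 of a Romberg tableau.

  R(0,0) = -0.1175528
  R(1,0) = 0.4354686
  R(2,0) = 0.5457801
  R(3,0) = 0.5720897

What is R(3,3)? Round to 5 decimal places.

R(1,1) = 0.4354686 + (0.4354686 − (-0.1175528))/3 = 0.6198091
R(2,1) = 0.5457801 + (0.5457801 − 0.4354686)/3 = 0.5825506
R(3,1) = (4·0.5720897 − 0.5457801) / 3 = 0.5808596
R(2,2) = 0.5825506 + (0.5825506 − 0.6198091)/15 = 0.5800667
R(3,2) = (16·0.5808596 − 0.5825506) / 15 = 0.5807469
R(3,3) = (64·0.5807469 − 0.5800667) / 63 = 0.5807577

0.58076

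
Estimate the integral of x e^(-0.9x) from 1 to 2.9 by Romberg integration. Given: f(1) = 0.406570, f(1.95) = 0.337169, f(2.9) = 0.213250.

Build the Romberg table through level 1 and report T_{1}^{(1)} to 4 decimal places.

0.6234

T_{0}^{(0)} (trapezoid, 1 panel, h=1.9000): 0.588829
T_{1}^{(0)} (trapezoid, 2 panels, h=0.9500): 0.614725
T_{1}^{(1)} = 0.614725 + (0.614725 − 0.588829)/3 = 0.623357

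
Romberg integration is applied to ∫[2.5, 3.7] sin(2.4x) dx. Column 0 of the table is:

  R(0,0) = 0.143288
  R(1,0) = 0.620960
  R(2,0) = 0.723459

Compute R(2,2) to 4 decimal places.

Richardson extrapolation on the trapezoidal column (denominator 4−1=3):
R(1,1) = (4·0.620960 − 0.143288) / 3 = 0.780184
R(2,1) = (4·0.723459 − 0.620960) / 3 = 0.757625
R(2,2) = 0.757625 + (0.757625 − 0.780184)/15 = 0.756121
(Column j=1 coincides with Simpson's rule on the same nodes.)

0.7561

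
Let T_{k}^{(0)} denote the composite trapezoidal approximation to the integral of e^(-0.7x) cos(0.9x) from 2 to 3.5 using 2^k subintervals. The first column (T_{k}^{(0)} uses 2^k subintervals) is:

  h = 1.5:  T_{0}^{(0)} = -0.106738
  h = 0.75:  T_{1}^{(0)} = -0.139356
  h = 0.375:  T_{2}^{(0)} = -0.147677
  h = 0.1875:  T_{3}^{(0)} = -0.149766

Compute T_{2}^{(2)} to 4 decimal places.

-0.1505

Richardson extrapolation on the trapezoidal column (denominator 4−1=3):
T_{1}^{(1)} = (4·(-0.139356) − (-0.106738)) / 3 = -0.150229
T_{2}^{(1)} = (4·(-0.147677) − (-0.139356)) / 3 = -0.150451
T_{2}^{(2)} = (16·(-0.150451) − (-0.150229)) / 15 = -0.150466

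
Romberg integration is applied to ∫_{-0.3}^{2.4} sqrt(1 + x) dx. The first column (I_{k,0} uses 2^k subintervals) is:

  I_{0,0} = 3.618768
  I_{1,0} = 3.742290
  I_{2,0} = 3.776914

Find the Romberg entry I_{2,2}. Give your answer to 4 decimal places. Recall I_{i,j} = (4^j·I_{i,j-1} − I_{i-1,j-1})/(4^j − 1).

Richardson extrapolation on the trapezoidal column (denominator 4−1=3):
I_{1,1} = 3.742290 + (3.742290 − 3.618768)/3 = 3.783464
I_{2,1} = (4·3.776914 − 3.742290) / 3 = 3.788455
I_{2,2} = 3.788455 + (3.788455 − 3.783464)/15 = 3.788788
(Column j=1 coincides with Simpson's rule on the same nodes.)

3.7888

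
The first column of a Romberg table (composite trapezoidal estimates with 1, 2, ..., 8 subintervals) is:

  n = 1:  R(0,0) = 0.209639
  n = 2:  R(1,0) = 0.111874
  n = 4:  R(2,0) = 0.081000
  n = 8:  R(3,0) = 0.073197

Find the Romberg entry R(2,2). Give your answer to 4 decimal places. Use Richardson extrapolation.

0.0701

R(1,1) = 0.111874 + (0.111874 − 0.209639)/3 = 0.079286
R(2,1) = (4·0.081000 − 0.111874) / 3 = 0.070709
R(2,2) = (16·0.070709 − 0.079286) / 15 = 0.070137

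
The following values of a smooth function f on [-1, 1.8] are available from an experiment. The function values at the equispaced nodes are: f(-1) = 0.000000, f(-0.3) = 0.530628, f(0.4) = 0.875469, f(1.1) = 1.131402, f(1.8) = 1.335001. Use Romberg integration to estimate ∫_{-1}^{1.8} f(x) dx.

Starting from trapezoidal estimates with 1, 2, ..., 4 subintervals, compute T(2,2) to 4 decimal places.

T(0,0) (trapezoid, 1 panel, h=2.8000): 1.869001
T(1,0) (trapezoid, 2 panels, h=1.4000): 2.160157
T(2,0) (trapezoid, 4 panels, h=0.7000): 2.243500
T(1,1) = 2.160157 + (2.160157 − 1.869001)/3 = 2.257209
T(2,1) = 2.243500 + (2.243500 − 2.160157)/3 = 2.271281
T(2,2) = 2.271281 + (2.271281 − 2.257209)/15 = 2.272219

2.2722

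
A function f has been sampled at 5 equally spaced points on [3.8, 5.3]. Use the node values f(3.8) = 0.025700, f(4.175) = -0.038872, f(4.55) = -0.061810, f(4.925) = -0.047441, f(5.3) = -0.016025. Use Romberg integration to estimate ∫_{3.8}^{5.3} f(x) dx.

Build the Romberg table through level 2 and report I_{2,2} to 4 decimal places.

-0.0573

I_{0,0} (trapezoid, 1 panel, h=1.5000): 0.007256
I_{1,0} (trapezoid, 2 panels, h=0.7500): -0.042729
I_{2,0} (trapezoid, 4 panels, h=0.3750): -0.053732
I_{1,1} = -0.042729 + (-0.042729 − 0.007256)/3 = -0.059391
I_{2,1} = -0.053732 + (-0.053732 − (-0.042729))/3 = -0.057400
I_{2,2} = -0.057400 + (-0.057400 − (-0.059391))/15 = -0.057267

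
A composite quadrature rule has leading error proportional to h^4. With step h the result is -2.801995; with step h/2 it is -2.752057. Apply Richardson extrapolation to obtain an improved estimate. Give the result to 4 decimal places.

-2.7487

Extrapolated value = (16·A(h/2) − A(h)) / (16 − 1)
= (16·(-2.752057) − (-2.801995)) / 15
= -41.230917 / 15 = -2.748728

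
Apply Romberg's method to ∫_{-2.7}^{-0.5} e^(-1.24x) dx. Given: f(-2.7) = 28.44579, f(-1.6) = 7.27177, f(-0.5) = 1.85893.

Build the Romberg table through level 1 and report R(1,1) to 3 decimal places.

21.777

R(0,0) (trapezoid, 1 panel, h=2.2000): 33.33519
R(1,0) (trapezoid, 2 panels, h=1.1000): 24.66654
R(1,1) = 24.66654 + (24.66654 − 33.33519)/3 = 21.77699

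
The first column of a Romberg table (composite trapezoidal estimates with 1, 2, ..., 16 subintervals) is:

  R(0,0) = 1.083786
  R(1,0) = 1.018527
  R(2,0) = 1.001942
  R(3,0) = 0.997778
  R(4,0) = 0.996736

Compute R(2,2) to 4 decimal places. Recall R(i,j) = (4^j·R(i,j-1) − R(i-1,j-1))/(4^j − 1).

0.9964

Richardson extrapolation on the trapezoidal column (denominator 4−1=3):
R(1,1) = (4·1.018527 − 1.083786) / 3 = 0.996774
R(2,1) = (4·1.001942 − 1.018527) / 3 = 0.996414
R(2,2) = 0.996414 + (0.996414 − 0.996774)/15 = 0.996390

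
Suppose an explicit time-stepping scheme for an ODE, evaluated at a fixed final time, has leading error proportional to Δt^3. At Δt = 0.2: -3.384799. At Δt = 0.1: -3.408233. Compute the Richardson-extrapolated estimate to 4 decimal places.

-3.4116

The leading error scales as Δt^3; refining by a factor of 2 reduces it by 2^3 = 8.
Extrapolated value = (8·A(Δt/2) − A(Δt)) / (8 − 1)
= (8·(-3.408233) − (-3.384799)) / 7
= -23.881065 / 7 = -3.411581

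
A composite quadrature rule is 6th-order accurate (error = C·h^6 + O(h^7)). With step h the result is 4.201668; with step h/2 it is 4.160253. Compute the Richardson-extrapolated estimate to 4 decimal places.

4.1596

The leading error scales as h^6; refining by a factor of 2 reduces it by 2^6 = 64.
Extrapolated value = (64·A(h/2) − A(h)) / (64 − 1)
= (64·4.160253 − 4.201668) / 63
= 262.054524 / 63 = 4.159596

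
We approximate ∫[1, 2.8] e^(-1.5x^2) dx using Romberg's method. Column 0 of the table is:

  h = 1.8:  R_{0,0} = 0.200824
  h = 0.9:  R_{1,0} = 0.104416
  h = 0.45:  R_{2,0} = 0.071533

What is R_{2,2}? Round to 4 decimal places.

0.0598

Richardson extrapolation on the trapezoidal column (denominator 4−1=3):
R_{1,1} = 0.104416 + (0.104416 − 0.200824)/3 = 0.072280
R_{2,1} = 0.071533 + (0.071533 − 0.104416)/3 = 0.060572
R_{2,2} = 0.060572 + (0.060572 − 0.072280)/15 = 0.059791
(Column j=1 coincides with Simpson's rule on the same nodes.)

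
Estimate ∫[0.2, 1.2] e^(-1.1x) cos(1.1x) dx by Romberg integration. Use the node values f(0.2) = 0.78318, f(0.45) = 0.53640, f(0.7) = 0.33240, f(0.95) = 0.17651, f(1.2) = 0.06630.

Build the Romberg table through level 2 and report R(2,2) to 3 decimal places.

0.364

R(0,0) (trapezoid, 1 panel, h=1.0000): 0.42474
R(1,0) (trapezoid, 2 panels, h=0.5000): 0.37857
R(2,0) (trapezoid, 4 panels, h=0.2500): 0.36751
R(1,1) = 0.37857 + (0.37857 − 0.42474)/3 = 0.36318
R(2,1) = 0.36751 + (0.36751 − 0.37857)/3 = 0.36382
R(2,2) = 0.36382 + (0.36382 − 0.36318)/15 = 0.36386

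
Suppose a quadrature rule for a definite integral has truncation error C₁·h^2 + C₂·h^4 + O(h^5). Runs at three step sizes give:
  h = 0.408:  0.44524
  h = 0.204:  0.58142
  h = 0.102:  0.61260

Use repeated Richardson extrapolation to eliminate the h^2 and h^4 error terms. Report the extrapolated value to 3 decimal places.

First eliminate the h^2 term (factor 2^2 = 4):
  B₁ = (4·0.58142 − 0.44524)/3 = 0.62681
  B₂ = (4·0.61260 − 0.58142)/3 = 0.62299
Then eliminate the h^4 term (factor 2^4 = 16):
  (16·0.62299 − 0.62681)/15 = 0.62274

0.623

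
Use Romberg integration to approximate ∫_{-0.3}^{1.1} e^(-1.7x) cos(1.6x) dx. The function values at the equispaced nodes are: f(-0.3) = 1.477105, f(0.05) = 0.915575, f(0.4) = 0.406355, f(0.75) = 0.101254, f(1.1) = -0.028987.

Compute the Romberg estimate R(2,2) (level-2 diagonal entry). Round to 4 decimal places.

R(0,0) (trapezoid, 1 panel, h=1.4000): 1.013683
R(1,0) (trapezoid, 2 panels, h=0.7000): 0.791290
R(2,0) (trapezoid, 4 panels, h=0.3500): 0.751535
R(1,1) = 0.791290 + (0.791290 − 1.013683)/3 = 0.717159
R(2,1) = 0.751535 + (0.751535 − 0.791290)/3 = 0.738283
R(2,2) = 0.738283 + (0.738283 − 0.717159)/15 = 0.739691

0.7397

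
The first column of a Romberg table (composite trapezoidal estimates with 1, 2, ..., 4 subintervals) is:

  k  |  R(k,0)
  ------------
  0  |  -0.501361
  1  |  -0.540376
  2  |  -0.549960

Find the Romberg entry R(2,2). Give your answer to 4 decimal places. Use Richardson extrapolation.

Richardson extrapolation on the trapezoidal column (denominator 4−1=3):
R(1,1) = -0.540376 + (-0.540376 − (-0.501361))/3 = -0.553381
R(2,1) = -0.549960 + (-0.549960 − (-0.540376))/3 = -0.553155
R(2,2) = -0.553155 + (-0.553155 − (-0.553381))/15 = -0.553140

-0.5531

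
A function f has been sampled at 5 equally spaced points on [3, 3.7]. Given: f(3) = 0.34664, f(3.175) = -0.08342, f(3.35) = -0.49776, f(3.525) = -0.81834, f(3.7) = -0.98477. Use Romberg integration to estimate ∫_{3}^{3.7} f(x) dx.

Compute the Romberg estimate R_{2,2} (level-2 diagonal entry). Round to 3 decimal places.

R_{0,0} (trapezoid, 1 panel, h=0.7000): -0.22335
R_{1,0} (trapezoid, 2 panels, h=0.3500): -0.28589
R_{2,0} (trapezoid, 4 panels, h=0.1750): -0.30075
R_{1,1} = -0.28589 + (-0.28589 − (-0.22335))/3 = -0.30674
R_{2,1} = -0.30075 + (-0.30075 − (-0.28589))/3 = -0.30570
R_{2,2} = -0.30570 + (-0.30570 − (-0.30674))/15 = -0.30563

-0.306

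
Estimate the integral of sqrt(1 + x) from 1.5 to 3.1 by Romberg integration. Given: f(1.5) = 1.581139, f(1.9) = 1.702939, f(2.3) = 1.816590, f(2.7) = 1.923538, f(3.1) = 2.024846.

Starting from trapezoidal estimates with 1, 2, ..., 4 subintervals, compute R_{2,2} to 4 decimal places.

R_{0,0} (trapezoid, 1 panel, h=1.6000): 2.884788
R_{1,0} (trapezoid, 2 panels, h=0.8000): 2.895666
R_{2,0} (trapezoid, 4 panels, h=0.4000): 2.898424
R_{1,1} = 2.895666 + (2.895666 − 2.884788)/3 = 2.899292
R_{2,1} = 2.898424 + (2.898424 − 2.895666)/3 = 2.899343
R_{2,2} = 2.899343 + (2.899343 − 2.899292)/15 = 2.899346

2.8993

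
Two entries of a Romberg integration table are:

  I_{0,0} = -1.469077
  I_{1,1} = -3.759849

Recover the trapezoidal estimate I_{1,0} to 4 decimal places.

-3.1872

From I_{1,1} = (4·I_{1,0} − I_{0,0})/3, solve for I_{1,0}:
4·I_{1,0} = 3·(-3.759849) + (-1.469077) = -12.748624
I_{1,0} = -3.187156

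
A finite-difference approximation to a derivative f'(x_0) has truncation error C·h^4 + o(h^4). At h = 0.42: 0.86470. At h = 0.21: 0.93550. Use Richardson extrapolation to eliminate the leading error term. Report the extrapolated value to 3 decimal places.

The leading error scales as h^4; refining by a factor of 2 reduces it by 2^4 = 16.
Extrapolated value = (16·A(h/2) − A(h)) / (16 − 1)
= (16·0.93550 − 0.86470) / 15
= 14.10330 / 15 = 0.94022

0.940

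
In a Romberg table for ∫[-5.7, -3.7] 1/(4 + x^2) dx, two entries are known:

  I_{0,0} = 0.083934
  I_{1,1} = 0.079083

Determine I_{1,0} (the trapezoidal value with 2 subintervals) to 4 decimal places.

From I_{1,1} = (4·I_{1,0} − I_{0,0})/3, solve for I_{1,0}:
4·I_{1,0} = 3·0.079083 + 0.083934 = 0.321183
I_{1,0} = 0.080296

0.0803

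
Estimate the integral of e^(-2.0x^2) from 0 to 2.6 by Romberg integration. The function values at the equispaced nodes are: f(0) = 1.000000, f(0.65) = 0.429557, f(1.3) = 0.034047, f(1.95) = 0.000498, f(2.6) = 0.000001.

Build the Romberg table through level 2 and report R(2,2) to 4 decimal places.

0.6116

R(0,0) (trapezoid, 1 panel, h=2.6000): 1.300001
R(1,0) (trapezoid, 2 panels, h=1.3000): 0.694262
R(2,0) (trapezoid, 4 panels, h=0.6500): 0.626667
R(1,1) = 0.694262 + (0.694262 − 1.300001)/3 = 0.492349
R(2,1) = 0.626667 + (0.626667 − 0.694262)/3 = 0.604135
R(2,2) = 0.604135 + (0.604135 − 0.492349)/15 = 0.611587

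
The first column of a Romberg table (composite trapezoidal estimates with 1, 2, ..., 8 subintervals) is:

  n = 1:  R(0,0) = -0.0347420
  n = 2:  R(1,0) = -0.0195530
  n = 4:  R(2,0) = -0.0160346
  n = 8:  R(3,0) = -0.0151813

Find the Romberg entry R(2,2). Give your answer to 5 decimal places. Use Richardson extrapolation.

R(1,1) = -0.0195530 + (-0.0195530 − (-0.0347420))/3 = -0.0144900
R(2,1) = (4·(-0.0160346) − (-0.0195530)) / 3 = -0.0148618
R(2,2) = -0.0148618 + (-0.0148618 − (-0.0144900))/15 = -0.0148866

-0.01489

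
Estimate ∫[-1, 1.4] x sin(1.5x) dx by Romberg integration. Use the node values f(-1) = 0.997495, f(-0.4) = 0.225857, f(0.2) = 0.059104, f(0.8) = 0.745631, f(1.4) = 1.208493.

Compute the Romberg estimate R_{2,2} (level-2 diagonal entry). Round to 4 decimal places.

R_{0,0} (trapezoid, 1 panel, h=2.4000): 2.647186
R_{1,0} (trapezoid, 2 panels, h=1.2000): 1.394518
R_{2,0} (trapezoid, 4 panels, h=0.6000): 1.280152
R_{1,1} = 1.394518 + (1.394518 − 2.647186)/3 = 0.976962
R_{2,1} = 1.280152 + (1.280152 − 1.394518)/3 = 1.242030
R_{2,2} = 1.242030 + (1.242030 − 0.976962)/15 = 1.259701

1.2597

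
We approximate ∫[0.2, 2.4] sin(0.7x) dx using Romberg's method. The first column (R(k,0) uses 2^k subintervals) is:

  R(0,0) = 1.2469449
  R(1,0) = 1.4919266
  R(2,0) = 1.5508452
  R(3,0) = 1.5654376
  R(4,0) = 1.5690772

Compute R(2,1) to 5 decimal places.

1.57048

R(2,1) = (4·1.5508452 − 1.4919266) / 3 = 1.5704847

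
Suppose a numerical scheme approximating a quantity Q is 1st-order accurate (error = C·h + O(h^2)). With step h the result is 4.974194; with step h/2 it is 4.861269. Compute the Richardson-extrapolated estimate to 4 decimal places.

4.7483

The leading error scales as h; refining by a factor of 2 reduces it by 2^1 = 2.
Extrapolated value = (2·A(h/2) − A(h)) / (2 − 1)
= (2·4.861269 − 4.974194) / 1
= 4.748344 / 1 = 4.748344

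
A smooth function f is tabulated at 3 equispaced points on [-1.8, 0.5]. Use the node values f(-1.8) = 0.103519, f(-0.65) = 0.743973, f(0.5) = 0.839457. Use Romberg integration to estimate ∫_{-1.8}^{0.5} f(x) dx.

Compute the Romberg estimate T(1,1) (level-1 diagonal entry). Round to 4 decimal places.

1.5022

T(0,0) (trapezoid, 1 panel, h=2.3000): 1.084422
T(1,0) (trapezoid, 2 panels, h=1.1500): 1.397780
T(1,1) = 1.397780 + (1.397780 − 1.084422)/3 = 1.502233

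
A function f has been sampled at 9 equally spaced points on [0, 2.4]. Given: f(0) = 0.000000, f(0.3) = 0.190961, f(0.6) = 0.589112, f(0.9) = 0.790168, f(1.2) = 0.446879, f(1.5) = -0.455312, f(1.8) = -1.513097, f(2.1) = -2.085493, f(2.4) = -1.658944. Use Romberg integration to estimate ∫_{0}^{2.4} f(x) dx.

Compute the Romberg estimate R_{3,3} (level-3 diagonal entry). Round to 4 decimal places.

R_{0,0} (trapezoid, 1 panel, h=2.4000): -1.990733
R_{1,0} (trapezoid, 2 panels, h=1.2000): -0.459112
R_{2,0} (trapezoid, 4 panels, h=0.6000): -0.783947
R_{3,0} (trapezoid, 8 panels, h=0.3000): -0.859876
R_{1,1} = -0.459112 + (-0.459112 − (-1.990733))/3 = 0.051428
R_{2,1} = -0.783947 + (-0.783947 − (-0.459112))/3 = -0.892225
R_{3,1} = -0.859876 + (-0.859876 − (-0.783947))/3 = -0.885186
R_{2,2} = -0.892225 + (-0.892225 − 0.051428)/15 = -0.955135
R_{3,2} = -0.885186 + (-0.885186 − (-0.892225))/15 = -0.884717
R_{3,3} = -0.884717 + (-0.884717 − (-0.955135))/63 = -0.883599

-0.8836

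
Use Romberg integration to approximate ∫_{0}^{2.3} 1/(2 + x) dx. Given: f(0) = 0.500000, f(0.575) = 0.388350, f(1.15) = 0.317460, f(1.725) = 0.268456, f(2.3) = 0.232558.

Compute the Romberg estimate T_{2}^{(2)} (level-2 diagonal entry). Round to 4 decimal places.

0.7655

T_{0}^{(0)} (trapezoid, 1 panel, h=2.3000): 0.842442
T_{1}^{(0)} (trapezoid, 2 panels, h=1.1500): 0.786300
T_{2}^{(0)} (trapezoid, 4 panels, h=0.5750): 0.770813
T_{1}^{(1)} = 0.786300 + (0.786300 − 0.842442)/3 = 0.767586
T_{2}^{(1)} = 0.770813 + (0.770813 − 0.786300)/3 = 0.765651
T_{2}^{(2)} = 0.765651 + (0.765651 − 0.767586)/15 = 0.765522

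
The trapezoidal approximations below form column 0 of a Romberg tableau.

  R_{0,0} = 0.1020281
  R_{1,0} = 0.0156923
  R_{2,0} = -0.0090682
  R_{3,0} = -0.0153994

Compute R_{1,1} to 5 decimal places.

Richardson extrapolation on the trapezoidal column (denominator 4−1=3):
R_{1,1} = 0.0156923 + (0.0156923 − 0.1020281)/3 = -0.0130863

-0.01309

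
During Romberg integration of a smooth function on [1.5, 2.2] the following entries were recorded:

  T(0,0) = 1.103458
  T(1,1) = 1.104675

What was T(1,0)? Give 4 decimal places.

From T(1,1) = (4·T(1,0) − T(0,0))/3, solve for T(1,0):
4·T(1,0) = 3·1.104675 + 1.103458 = 4.417483
T(1,0) = 1.104371

1.1044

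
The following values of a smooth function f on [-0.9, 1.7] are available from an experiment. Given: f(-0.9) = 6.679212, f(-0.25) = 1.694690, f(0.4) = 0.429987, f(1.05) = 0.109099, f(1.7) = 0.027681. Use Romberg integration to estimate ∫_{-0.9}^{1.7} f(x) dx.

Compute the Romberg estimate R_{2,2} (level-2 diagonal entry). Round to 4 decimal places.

3.1728

R_{0,0} (trapezoid, 1 panel, h=2.6000): 8.718961
R_{1,0} (trapezoid, 2 panels, h=1.3000): 4.918464
R_{2,0} (trapezoid, 4 panels, h=0.6500): 3.631695
R_{1,1} = 4.918464 + (4.918464 − 8.718961)/3 = 3.651632
R_{2,1} = 3.631695 + (3.631695 − 4.918464)/3 = 3.202772
R_{2,2} = 3.202772 + (3.202772 − 3.651632)/15 = 3.172848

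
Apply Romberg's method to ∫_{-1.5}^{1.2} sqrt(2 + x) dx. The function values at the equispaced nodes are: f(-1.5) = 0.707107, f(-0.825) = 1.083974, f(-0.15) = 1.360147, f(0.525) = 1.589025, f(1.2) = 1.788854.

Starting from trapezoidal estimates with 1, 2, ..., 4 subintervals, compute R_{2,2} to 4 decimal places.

3.5799

R_{0,0} (trapezoid, 1 panel, h=2.7000): 3.369547
R_{1,0} (trapezoid, 2 panels, h=1.3500): 3.520972
R_{2,0} (trapezoid, 4 panels, h=0.6750): 3.564760
R_{1,1} = 3.520972 + (3.520972 − 3.369547)/3 = 3.571447
R_{2,1} = 3.564760 + (3.564760 − 3.520972)/3 = 3.579356
R_{2,2} = 3.579356 + (3.579356 − 3.571447)/15 = 3.579883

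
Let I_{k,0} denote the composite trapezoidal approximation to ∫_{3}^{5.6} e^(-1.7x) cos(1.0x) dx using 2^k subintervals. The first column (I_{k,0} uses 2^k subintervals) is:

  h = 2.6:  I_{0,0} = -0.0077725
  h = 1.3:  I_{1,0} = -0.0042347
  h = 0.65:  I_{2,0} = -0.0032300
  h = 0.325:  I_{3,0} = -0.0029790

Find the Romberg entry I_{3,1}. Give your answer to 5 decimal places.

-0.00290

Richardson extrapolation on the trapezoidal column (denominator 4−1=3):
I_{3,1} = -0.0029790 + (-0.0029790 − (-0.0032300))/3 = -0.0028953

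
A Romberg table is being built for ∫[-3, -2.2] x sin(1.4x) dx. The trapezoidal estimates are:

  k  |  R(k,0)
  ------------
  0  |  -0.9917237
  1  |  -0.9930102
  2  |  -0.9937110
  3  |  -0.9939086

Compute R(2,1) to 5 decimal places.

-0.99394

Richardson extrapolation on the trapezoidal column (denominator 4−1=3):
R(2,1) = -0.9937110 + (-0.9937110 − (-0.9930102))/3 = -0.9939446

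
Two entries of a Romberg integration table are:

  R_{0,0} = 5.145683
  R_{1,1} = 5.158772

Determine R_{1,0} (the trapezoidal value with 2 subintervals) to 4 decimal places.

From R_{1,1} = (4·R_{1,0} − R_{0,0})/3, solve for R_{1,0}:
4·R_{1,0} = 3·5.158772 + 5.145683 = 20.621999
R_{1,0} = 5.155500

5.1555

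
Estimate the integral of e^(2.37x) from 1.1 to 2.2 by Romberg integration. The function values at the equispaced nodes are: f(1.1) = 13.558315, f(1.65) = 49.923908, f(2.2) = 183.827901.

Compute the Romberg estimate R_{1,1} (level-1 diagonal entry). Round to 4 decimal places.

R_{0,0} (trapezoid, 1 panel, h=1.1000): 108.562419
R_{1,0} (trapezoid, 2 panels, h=0.5500): 81.739359
R_{1,1} = 81.739359 + (81.739359 − 108.562419)/3 = 72.798339

72.7983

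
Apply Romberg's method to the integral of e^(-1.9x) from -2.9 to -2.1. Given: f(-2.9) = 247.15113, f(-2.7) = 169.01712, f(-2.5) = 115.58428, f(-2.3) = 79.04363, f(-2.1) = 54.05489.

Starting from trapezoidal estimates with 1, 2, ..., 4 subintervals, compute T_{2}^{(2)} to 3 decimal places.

101.630

T_{0}^{(0)} (trapezoid, 1 panel, h=0.8000): 120.48241
T_{1}^{(0)} (trapezoid, 2 panels, h=0.4000): 106.47492
T_{2}^{(0)} (trapezoid, 4 panels, h=0.2000): 102.84961
T_{1}^{(1)} = 106.47492 + (106.47492 − 120.48241)/3 = 101.80576
T_{2}^{(1)} = 102.84961 + (102.84961 − 106.47492)/3 = 101.64117
T_{2}^{(2)} = 101.64117 + (101.64117 − 101.80576)/15 = 101.63020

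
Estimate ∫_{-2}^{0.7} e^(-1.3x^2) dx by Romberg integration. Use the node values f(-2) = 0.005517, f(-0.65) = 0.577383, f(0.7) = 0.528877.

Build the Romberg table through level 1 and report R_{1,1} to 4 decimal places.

1.2798

R_{0,0} (trapezoid, 1 panel, h=2.7000): 0.721432
R_{1,0} (trapezoid, 2 panels, h=1.3500): 1.140183
R_{1,1} = 1.140183 + (1.140183 − 0.721432)/3 = 1.279767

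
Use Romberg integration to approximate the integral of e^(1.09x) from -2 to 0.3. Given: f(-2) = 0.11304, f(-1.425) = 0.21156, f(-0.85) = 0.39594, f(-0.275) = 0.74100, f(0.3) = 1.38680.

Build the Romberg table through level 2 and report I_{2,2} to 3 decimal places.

I_{0,0} (trapezoid, 1 panel, h=2.3000): 1.72482
I_{1,0} (trapezoid, 2 panels, h=1.1500): 1.31774
I_{2,0} (trapezoid, 4 panels, h=0.5750): 1.20659
I_{1,1} = 1.31774 + (1.31774 − 1.72482)/3 = 1.18205
I_{2,1} = 1.20659 + (1.20659 − 1.31774)/3 = 1.16954
I_{2,2} = 1.16954 + (1.16954 − 1.18205)/15 = 1.16871

1.169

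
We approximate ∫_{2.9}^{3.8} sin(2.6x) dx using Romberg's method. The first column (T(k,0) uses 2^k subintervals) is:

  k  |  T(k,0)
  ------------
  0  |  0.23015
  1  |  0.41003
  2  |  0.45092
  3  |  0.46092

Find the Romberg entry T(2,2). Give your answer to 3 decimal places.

0.464

Richardson extrapolation on the trapezoidal column (denominator 4−1=3):
T(1,1) = 0.41003 + (0.41003 − 0.23015)/3 = 0.46999
T(2,1) = 0.45092 + (0.45092 − 0.41003)/3 = 0.46455
T(2,2) = 0.46455 + (0.46455 − 0.46999)/15 = 0.46419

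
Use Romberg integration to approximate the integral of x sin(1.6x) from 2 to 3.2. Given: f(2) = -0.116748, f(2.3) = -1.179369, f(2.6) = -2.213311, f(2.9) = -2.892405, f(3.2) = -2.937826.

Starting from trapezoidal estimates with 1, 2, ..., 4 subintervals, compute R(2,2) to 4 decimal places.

-2.3765

R(0,0) (trapezoid, 1 panel, h=1.2000): -1.832744
R(1,0) (trapezoid, 2 panels, h=0.6000): -2.244359
R(2,0) (trapezoid, 4 panels, h=0.3000): -2.343712
R(1,1) = -2.244359 + (-2.244359 − (-1.832744))/3 = -2.381564
R(2,1) = -2.343712 + (-2.343712 − (-2.244359))/3 = -2.376830
R(2,2) = -2.376830 + (-2.376830 − (-2.381564))/15 = -2.376514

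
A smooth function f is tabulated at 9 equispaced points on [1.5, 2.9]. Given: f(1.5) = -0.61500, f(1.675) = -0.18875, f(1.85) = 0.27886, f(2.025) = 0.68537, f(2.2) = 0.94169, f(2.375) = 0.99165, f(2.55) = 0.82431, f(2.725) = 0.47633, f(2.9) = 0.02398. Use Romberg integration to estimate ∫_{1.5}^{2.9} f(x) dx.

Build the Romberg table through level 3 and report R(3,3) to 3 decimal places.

R(0,0) (trapezoid, 1 panel, h=1.4000): -0.41371
R(1,0) (trapezoid, 2 panels, h=0.7000): 0.45233
R(2,0) (trapezoid, 4 panels, h=0.3500): 0.61227
R(3,0) (trapezoid, 8 panels, h=0.1750): 0.64994
R(1,1) = 0.45233 + (0.45233 − (-0.41371))/3 = 0.74101
R(2,1) = 0.61227 + (0.61227 − 0.45233)/3 = 0.66558
R(3,1) = 0.64994 + (0.64994 − 0.61227)/3 = 0.66250
R(2,2) = 0.66558 + (0.66558 − 0.74101)/15 = 0.66055
R(3,2) = 0.66250 + (0.66250 − 0.66558)/15 = 0.66229
R(3,3) = 0.66229 + (0.66229 − 0.66055)/63 = 0.66232

0.662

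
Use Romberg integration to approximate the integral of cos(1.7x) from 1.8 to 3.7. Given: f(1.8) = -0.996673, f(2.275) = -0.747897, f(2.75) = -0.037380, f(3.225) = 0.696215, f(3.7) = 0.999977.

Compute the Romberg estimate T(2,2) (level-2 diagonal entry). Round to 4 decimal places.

T(0,0) (trapezoid, 1 panel, h=1.9000): 0.003139
T(1,0) (trapezoid, 2 panels, h=0.9500): -0.033942
T(2,0) (trapezoid, 4 panels, h=0.4750): -0.041520
T(1,1) = -0.033942 + (-0.033942 − 0.003139)/3 = -0.046302
T(2,1) = -0.041520 + (-0.041520 − (-0.033942))/3 = -0.044046
T(2,2) = -0.044046 + (-0.044046 − (-0.046302))/15 = -0.043896

-0.0439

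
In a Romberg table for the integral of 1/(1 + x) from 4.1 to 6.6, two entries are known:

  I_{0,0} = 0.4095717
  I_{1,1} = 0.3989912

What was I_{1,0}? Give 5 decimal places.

From I_{1,1} = (4·I_{1,0} − I_{0,0})/3, solve for I_{1,0}:
4·I_{1,0} = 3·0.3989912 + 0.4095717 = 1.6065453
I_{1,0} = 0.4016363

0.40164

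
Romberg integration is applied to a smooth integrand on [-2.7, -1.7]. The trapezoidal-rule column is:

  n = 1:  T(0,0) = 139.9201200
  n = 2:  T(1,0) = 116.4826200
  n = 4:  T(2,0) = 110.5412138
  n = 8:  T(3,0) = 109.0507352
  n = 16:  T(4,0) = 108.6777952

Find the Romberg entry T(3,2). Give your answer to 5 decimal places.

Richardson extrapolation on the trapezoidal column (denominator 4−1=3):
T(2,1) = 110.5412138 + (110.5412138 − 116.4826200)/3 = 108.5607451
T(3,1) = 109.0507352 + (109.0507352 − 110.5412138)/3 = 108.5539090
T(3,2) = (16·108.5539090 − 108.5607451) / 15 = 108.5534533
(Column j=1 coincides with Simpson's rule on the same nodes.)

108.55345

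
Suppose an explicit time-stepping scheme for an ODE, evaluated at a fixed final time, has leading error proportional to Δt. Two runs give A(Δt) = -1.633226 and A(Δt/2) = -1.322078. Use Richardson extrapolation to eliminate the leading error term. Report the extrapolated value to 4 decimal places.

-1.0109

Extrapolated value = (2·A(Δt/2) − A(Δt)) / (2 − 1)
= (2·(-1.322078) − (-1.633226)) / 1
= -1.010930 / 1 = -1.010930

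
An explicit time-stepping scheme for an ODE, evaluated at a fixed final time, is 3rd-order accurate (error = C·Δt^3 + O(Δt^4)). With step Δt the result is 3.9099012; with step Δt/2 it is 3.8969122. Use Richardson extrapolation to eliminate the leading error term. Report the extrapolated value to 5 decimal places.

3.89506

The leading error scales as Δt^3; refining by a factor of 2 reduces it by 2^3 = 8.
Extrapolated value = (8·A(Δt/2) − A(Δt)) / (8 − 1)
= (8·3.8969122 − 3.9099012) / 7
= 27.2653964 / 7 = 3.8950566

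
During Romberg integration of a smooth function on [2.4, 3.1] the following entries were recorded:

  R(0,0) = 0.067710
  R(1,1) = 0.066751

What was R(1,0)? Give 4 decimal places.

0.0670

From R(1,1) = (4·R(1,0) − R(0,0))/3, solve for R(1,0):
4·R(1,0) = 3·0.066751 + 0.067710 = 0.267963
R(1,0) = 0.066991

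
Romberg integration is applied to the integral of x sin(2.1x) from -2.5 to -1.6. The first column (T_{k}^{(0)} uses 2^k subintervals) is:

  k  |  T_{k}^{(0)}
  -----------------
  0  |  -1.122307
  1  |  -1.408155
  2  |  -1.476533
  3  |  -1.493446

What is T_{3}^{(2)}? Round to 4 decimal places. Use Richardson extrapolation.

-1.4991

Richardson extrapolation on the trapezoidal column (denominator 4−1=3):
T_{2}^{(1)} = (4·(-1.476533) − (-1.408155)) / 3 = -1.499326
T_{3}^{(1)} = (4·(-1.493446) − (-1.476533)) / 3 = -1.499084
T_{3}^{(2)} = (16·(-1.499084) − (-1.499326)) / 15 = -1.499068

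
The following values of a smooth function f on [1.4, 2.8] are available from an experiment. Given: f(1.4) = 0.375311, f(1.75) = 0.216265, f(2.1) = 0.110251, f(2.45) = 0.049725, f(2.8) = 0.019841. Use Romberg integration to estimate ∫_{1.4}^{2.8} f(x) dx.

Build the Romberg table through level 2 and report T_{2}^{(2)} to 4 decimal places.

0.1960

T_{0}^{(0)} (trapezoid, 1 panel, h=1.4000): 0.276606
T_{1}^{(0)} (trapezoid, 2 panels, h=0.7000): 0.215479
T_{2}^{(0)} (trapezoid, 4 panels, h=0.3500): 0.200836
T_{1}^{(1)} = 0.215479 + (0.215479 − 0.276606)/3 = 0.195103
T_{2}^{(1)} = 0.200836 + (0.200836 − 0.215479)/3 = 0.195955
T_{2}^{(2)} = 0.195955 + (0.195955 − 0.195103)/15 = 0.196012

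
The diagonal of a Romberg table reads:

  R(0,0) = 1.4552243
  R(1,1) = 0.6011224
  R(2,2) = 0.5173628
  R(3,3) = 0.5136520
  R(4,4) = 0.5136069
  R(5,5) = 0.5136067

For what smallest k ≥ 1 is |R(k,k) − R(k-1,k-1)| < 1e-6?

|R(1,1) − R(0,0)| = 0.8541019 ≥ 1e-6
|R(2,2) − R(1,1)| = 0.0837596 ≥ 1e-6
|R(3,3) − R(2,2)| = 0.0037108 ≥ 1e-6
|R(4,4) − R(3,3)| = 0.0000451 ≥ 1e-6
|R(5,5) − R(4,4)| = 0.0000002 < 1e-6

k = 5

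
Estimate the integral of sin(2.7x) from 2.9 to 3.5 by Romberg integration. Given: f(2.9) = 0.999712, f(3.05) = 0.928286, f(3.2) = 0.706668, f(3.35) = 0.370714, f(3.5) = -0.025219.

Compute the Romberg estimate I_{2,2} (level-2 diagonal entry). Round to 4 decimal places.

I_{0,0} (trapezoid, 1 panel, h=0.6000): 0.292348
I_{1,0} (trapezoid, 2 panels, h=0.3000): 0.358174
I_{2,0} (trapezoid, 4 panels, h=0.1500): 0.373937
I_{1,1} = 0.358174 + (0.358174 − 0.292348)/3 = 0.380116
I_{2,1} = 0.373937 + (0.373937 − 0.358174)/3 = 0.379191
I_{2,2} = 0.379191 + (0.379191 − 0.380116)/15 = 0.379129

0.3791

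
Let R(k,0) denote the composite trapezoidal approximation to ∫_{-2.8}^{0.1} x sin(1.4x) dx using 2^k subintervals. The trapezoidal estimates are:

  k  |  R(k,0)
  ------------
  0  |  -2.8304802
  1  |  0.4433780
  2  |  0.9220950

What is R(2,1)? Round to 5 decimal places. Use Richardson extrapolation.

Richardson extrapolation on the trapezoidal column (denominator 4−1=3):
R(2,1) = 0.9220950 + (0.9220950 − 0.4433780)/3 = 1.0816673

1.08167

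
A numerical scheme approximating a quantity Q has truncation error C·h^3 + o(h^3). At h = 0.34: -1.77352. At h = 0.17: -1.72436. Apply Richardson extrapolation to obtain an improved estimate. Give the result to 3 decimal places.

Extrapolated value = (8·A(h/2) − A(h)) / (8 − 1)
= (8·(-1.72436) − (-1.77352)) / 7
= -12.02136 / 7 = -1.71734

-1.717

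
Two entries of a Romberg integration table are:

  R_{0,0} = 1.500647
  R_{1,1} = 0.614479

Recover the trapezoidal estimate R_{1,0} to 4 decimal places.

0.8360

From R_{1,1} = (4·R_{1,0} − R_{0,0})/3, solve for R_{1,0}:
4·R_{1,0} = 3·0.614479 + 1.500647 = 3.344084
R_{1,0} = 0.836021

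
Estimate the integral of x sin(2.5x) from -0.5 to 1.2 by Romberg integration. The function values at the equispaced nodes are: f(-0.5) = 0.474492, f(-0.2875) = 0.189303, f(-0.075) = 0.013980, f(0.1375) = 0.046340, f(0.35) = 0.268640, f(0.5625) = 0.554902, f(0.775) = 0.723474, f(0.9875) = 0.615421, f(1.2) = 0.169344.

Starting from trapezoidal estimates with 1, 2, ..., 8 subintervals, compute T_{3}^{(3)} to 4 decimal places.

T_{0}^{(0)} (trapezoid, 1 panel, h=1.7000): 0.547261
T_{1}^{(0)} (trapezoid, 2 panels, h=0.8500): 0.501974
T_{2}^{(0)} (trapezoid, 4 panels, h=0.4250): 0.564405
T_{3}^{(0)} (trapezoid, 8 panels, h=0.2125): 0.580970
T_{1}^{(1)} = 0.501974 + (0.501974 − 0.547261)/3 = 0.486878
T_{2}^{(1)} = 0.564405 + (0.564405 − 0.501974)/3 = 0.585215
T_{3}^{(1)} = 0.580970 + (0.580970 − 0.564405)/3 = 0.586492
T_{2}^{(2)} = 0.585215 + (0.585215 − 0.486878)/15 = 0.591771
T_{3}^{(2)} = 0.586492 + (0.586492 − 0.585215)/15 = 0.586577
T_{3}^{(3)} = 0.586577 + (0.586577 − 0.591771)/63 = 0.586495

0.5865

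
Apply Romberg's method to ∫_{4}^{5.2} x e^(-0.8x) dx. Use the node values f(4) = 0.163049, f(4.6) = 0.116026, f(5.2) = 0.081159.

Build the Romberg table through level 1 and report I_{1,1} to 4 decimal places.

0.1417

I_{0,0} (trapezoid, 1 panel, h=1.2000): 0.146525
I_{1,0} (trapezoid, 2 panels, h=0.6000): 0.142878
I_{1,1} = 0.142878 + (0.142878 − 0.146525)/3 = 0.141662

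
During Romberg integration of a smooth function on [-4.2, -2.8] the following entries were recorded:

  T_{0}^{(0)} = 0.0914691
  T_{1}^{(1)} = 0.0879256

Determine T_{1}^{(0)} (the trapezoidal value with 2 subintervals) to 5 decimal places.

From T_{1}^{(1)} = (4·T_{1}^{(0)} − T_{0}^{(0)})/3, solve for T_{1}^{(0)}:
4·T_{1}^{(0)} = 3·0.0879256 + 0.0914691 = 0.3552459
T_{1}^{(0)} = 0.0888115

0.08881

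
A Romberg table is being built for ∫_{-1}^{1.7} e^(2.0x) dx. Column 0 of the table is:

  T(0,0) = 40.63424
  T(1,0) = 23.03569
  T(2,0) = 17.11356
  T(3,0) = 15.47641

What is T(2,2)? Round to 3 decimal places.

Richardson extrapolation on the trapezoidal column (denominator 4−1=3):
T(1,1) = 23.03569 + (23.03569 − 40.63424)/3 = 17.16951
T(2,1) = 17.11356 + (17.11356 − 23.03569)/3 = 15.13952
T(2,2) = (16·15.13952 − 17.16951) / 15 = 15.00419

15.004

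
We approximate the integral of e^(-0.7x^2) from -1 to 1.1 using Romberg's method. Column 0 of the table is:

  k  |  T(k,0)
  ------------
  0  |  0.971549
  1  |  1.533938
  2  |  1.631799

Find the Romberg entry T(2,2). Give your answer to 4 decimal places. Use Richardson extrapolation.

Richardson extrapolation on the trapezoidal column (denominator 4−1=3):
T(1,1) = 1.533938 + (1.533938 − 0.971549)/3 = 1.721401
T(2,1) = 1.631799 + (1.631799 − 1.533938)/3 = 1.664419
T(2,2) = (16·1.664419 − 1.721401) / 15 = 1.660620

1.6606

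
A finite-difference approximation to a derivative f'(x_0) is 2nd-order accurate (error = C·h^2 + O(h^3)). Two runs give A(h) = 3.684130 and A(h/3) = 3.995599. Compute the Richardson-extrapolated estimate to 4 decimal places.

4.0345

The leading error scales as h^2; refining by a factor of 3 reduces it by 3^2 = 9.
Extrapolated value = (9·A(h/3) − A(h)) / (9 − 1)
= (9·3.995599 − 3.684130) / 8
= 32.276261 / 8 = 4.034533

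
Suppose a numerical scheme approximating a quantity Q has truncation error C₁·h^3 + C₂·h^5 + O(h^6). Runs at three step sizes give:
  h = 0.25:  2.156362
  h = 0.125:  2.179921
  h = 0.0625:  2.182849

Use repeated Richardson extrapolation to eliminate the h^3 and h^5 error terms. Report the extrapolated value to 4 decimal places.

First eliminate the h^3 term (factor 2^3 = 8):
  B₁ = (8·2.179921 − 2.156362)/7 = 2.183287
  B₂ = (8·2.182849 − 2.179921)/7 = 2.183267
Then eliminate the h^5 term (factor 2^5 = 32):
  (32·2.183267 − 2.183287)/31 = 2.183266

2.1833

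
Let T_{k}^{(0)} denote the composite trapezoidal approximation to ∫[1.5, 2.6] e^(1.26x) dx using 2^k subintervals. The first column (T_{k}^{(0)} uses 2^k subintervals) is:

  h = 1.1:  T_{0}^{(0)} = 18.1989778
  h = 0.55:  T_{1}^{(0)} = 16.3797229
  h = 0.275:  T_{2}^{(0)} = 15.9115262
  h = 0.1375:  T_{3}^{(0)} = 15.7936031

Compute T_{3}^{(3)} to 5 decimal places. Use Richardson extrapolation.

15.75422

T_{1}^{(1)} = 16.3797229 + (16.3797229 − 18.1989778)/3 = 15.7733046
T_{2}^{(1)} = (4·15.9115262 − 16.3797229) / 3 = 15.7554606
T_{3}^{(1)} = (4·15.7936031 − 15.9115262) / 3 = 15.7542954
T_{2}^{(2)} = (16·15.7554606 − 15.7733046) / 15 = 15.7542710
T_{3}^{(2)} = (16·15.7542954 − 15.7554606) / 15 = 15.7542177
T_{3}^{(3)} = (64·15.7542177 − 15.7542710) / 63 = 15.7542169
(Column j=1 coincides with Simpson's rule on the same nodes.)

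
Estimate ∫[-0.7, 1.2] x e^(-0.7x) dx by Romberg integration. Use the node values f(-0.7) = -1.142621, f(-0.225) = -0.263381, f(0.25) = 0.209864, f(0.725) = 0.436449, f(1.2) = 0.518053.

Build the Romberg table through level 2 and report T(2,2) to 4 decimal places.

T(0,0) (trapezoid, 1 panel, h=1.9000): -0.593340
T(1,0) (trapezoid, 2 panels, h=0.9500): -0.097299
T(2,0) (trapezoid, 4 panels, h=0.4750): 0.033558
T(1,1) = -0.097299 + (-0.097299 − (-0.593340))/3 = 0.068048
T(2,1) = 0.033558 + (0.033558 − (-0.097299))/3 = 0.077177
T(2,2) = 0.077177 + (0.077177 − 0.068048)/15 = 0.077786

0.0778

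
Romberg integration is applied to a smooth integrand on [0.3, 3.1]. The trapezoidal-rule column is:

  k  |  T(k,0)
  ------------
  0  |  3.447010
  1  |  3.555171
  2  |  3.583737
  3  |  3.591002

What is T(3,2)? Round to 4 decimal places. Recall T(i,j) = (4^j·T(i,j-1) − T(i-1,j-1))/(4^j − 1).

T(2,1) = (4·3.583737 − 3.555171) / 3 = 3.593259
T(3,1) = (4·3.591002 − 3.583737) / 3 = 3.593424
T(3,2) = 3.593424 + (3.593424 − 3.593259)/15 = 3.593435

3.5934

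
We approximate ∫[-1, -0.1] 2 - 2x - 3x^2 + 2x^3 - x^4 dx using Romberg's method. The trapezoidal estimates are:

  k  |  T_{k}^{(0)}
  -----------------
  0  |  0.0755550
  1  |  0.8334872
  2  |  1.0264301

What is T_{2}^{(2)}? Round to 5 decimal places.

1.09105

Richardson extrapolation on the trapezoidal column (denominator 4−1=3):
T_{1}^{(1)} = 0.8334872 + (0.8334872 − 0.0755550)/3 = 1.0861313
T_{2}^{(1)} = (4·1.0264301 − 0.8334872) / 3 = 1.0907444
T_{2}^{(2)} = (16·1.0907444 − 1.0861313) / 15 = 1.0910519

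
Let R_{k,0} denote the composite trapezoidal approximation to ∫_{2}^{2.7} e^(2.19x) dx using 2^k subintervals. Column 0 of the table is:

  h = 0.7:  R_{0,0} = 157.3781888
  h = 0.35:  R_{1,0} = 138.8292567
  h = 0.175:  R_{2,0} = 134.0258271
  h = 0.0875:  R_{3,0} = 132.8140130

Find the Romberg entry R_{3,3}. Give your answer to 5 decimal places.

Richardson extrapolation on the trapezoidal column (denominator 4−1=3):
R_{1,1} = (4·138.8292567 − 157.3781888) / 3 = 132.6462793
R_{2,1} = 134.0258271 + (134.0258271 − 138.8292567)/3 = 132.4246839
R_{3,1} = 132.8140130 + (132.8140130 − 134.0258271)/3 = 132.4100750
R_{2,2} = (16·132.4246839 − 132.6462793) / 15 = 132.4099109
R_{3,2} = 132.4100750 + (132.4100750 − 132.4246839)/15 = 132.4091011
R_{3,3} = 132.4091011 + (132.4091011 − 132.4099109)/63 = 132.4090882

132.40909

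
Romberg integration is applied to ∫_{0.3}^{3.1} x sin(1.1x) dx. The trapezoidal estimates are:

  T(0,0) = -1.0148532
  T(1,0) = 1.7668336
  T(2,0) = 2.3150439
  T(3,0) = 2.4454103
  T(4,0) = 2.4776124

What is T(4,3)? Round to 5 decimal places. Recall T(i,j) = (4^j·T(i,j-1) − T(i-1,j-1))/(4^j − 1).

T(2,1) = (4·2.3150439 − 1.7668336) / 3 = 2.4977807
T(3,1) = (4·2.4454103 − 2.3150439) / 3 = 2.4888658
T(4,1) = 2.4776124 + (2.4776124 − 2.4454103)/3 = 2.4883464
T(3,2) = (16·2.4888658 − 2.4977807) / 15 = 2.4882715
T(4,2) = (16·2.4883464 − 2.4888658) / 15 = 2.4883118
T(4,3) = (64·2.4883118 − 2.4882715) / 63 = 2.4883124

2.48831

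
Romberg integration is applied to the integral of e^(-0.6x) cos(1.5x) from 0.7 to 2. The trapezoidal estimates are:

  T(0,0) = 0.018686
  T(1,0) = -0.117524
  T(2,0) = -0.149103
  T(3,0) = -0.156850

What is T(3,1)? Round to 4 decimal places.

-0.1594

T(3,1) = (4·(-0.156850) − (-0.149103)) / 3 = -0.159432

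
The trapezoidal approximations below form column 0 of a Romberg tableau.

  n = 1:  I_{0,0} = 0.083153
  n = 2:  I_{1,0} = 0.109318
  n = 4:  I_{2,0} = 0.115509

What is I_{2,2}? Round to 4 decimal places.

0.1175

I_{1,1} = 0.109318 + (0.109318 − 0.083153)/3 = 0.118040
I_{2,1} = 0.115509 + (0.115509 − 0.109318)/3 = 0.117573
I_{2,2} = (16·0.117573 − 0.118040) / 15 = 0.117542
(Column j=1 coincides with Simpson's rule on the same nodes.)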